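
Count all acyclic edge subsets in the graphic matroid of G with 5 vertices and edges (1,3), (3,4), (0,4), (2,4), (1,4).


An independent set in a graphic matroid is an acyclic edge subset.
G has 5 vertices and 5 edges.
Enumerate all 2^5 = 32 subsets, checking for acyclicity.
Total independent sets = 28.

28


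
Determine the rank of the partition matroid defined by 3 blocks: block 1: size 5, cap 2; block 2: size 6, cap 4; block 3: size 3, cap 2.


Rank of a partition matroid = sum of min(|Si|, ci) for each block.
= min(5,2) + min(6,4) + min(3,2)
= 2 + 4 + 2
= 8.

8


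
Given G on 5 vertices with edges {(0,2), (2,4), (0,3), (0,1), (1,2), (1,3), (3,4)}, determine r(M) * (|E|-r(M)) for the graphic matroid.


r(M) = |V| - c = 5 - 1 = 4.
nullity = |E| - r(M) = 7 - 4 = 3.
Product = 4 * 3 = 12.

12


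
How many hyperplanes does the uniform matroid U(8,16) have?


Hyperplanes of U(8,16) are flats of rank 7.
In a uniform matroid, these are exactly the (7)-element subsets.
Count = C(16,7) = 11440.

11440


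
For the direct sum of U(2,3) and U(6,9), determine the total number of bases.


Bases of a direct sum M1 + M2: |B| = |B(M1)| * |B(M2)|.
|B(U(2,3))| = C(3,2) = 3.
|B(U(6,9))| = C(9,6) = 84.
Total bases = 3 * 84 = 252.

252


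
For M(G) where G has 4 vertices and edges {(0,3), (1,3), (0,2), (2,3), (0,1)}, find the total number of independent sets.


An independent set in a graphic matroid is an acyclic edge subset.
G has 4 vertices and 5 edges.
Enumerate all 2^5 = 32 subsets, checking for acyclicity.
Total independent sets = 24.

24


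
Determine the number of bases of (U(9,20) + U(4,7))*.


(M1+M2)* = M1* + M2*.
M1* = U(11,20), bases: C(20,11) = 167960.
M2* = U(3,7), bases: C(7,3) = 35.
|B(M*)| = 167960 * 35 = 5878600.

5878600


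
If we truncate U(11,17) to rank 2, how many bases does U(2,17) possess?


Truncating U(11,17) to rank 2 gives U(2,17).
Bases of U(2,17) are all 2-element subsets of 17 elements.
Number of bases = C(17,2) = 17! / (2! * 15!) = 136.

136


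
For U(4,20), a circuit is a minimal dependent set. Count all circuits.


In U(4,20), circuits are the (5)-element subsets.
Any set of 5 elements is dependent, and removing any one element gives
an independent set of size 4, so it is a minimal dependent set.
Number of circuits = (20 choose 5) = 15504.

15504


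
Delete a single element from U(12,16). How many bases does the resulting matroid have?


Deleting e from U(12,16) gives U(12,15) since n > r.
Bases of U(12,15) = (15 choose 12) = 455.

455


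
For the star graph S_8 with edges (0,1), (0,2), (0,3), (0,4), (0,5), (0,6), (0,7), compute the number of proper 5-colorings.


P(tree, k) = k * (k-1)^(7) for any tree on 8 vertices.
P(5) = 5 * 4^7 = 5 * 16384 = 81920.

81920


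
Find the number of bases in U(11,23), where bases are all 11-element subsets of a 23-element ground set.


Bases of U(11,23) are all 11-element subsets of the 23-element ground set.
Number of bases = C(23,11).
C(23,11) = 23! / (11! * 12!) = 1352078.

1352078


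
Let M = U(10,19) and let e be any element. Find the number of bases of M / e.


Contracting e from U(10,19) gives U(9,18).
Bases of U(9,18) = C(18,9) = 18! / (9! * 9!) = 48620.

48620


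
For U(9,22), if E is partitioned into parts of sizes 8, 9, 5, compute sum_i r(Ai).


r(Ai) = min(|Ai|, 9) for each part.
Sum = min(8,9) + min(9,9) + min(5,9)
    = 8 + 9 + 5
    = 22.

22


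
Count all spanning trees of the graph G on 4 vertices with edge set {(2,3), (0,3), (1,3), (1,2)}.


By Kirchhoff's matrix tree theorem, the number of spanning trees equals
the determinant of any cofactor of the Laplacian matrix L.
G has 4 vertices and 4 edges.
Computing the (3 x 3) cofactor determinant gives 3.

3


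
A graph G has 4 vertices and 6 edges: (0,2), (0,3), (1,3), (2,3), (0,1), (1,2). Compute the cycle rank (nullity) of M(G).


Cycle rank (nullity) = |E| - r(M) = |E| - (|V| - c).
|E| = 6, |V| = 4, c = 1.
Nullity = 6 - (4 - 1) = 6 - 3 = 3.

3


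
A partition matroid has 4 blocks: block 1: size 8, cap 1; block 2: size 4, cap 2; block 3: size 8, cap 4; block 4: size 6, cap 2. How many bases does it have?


A basis picks exactly ci elements from block i.
Number of bases = product of C(|Si|, ci).
= C(8,1) * C(4,2) * C(8,4) * C(6,2)
= 8 * 6 * 70 * 15
= 50400.

50400


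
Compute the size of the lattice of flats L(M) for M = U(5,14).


Flats of U(5,14): every subset of size < 5 is a flat, plus E itself.
Count = (14 choose 0) + (14 choose 1) + (14 choose 2) + (14 choose 3) + (14 choose 4) + 1
     = 1 + 14 + 91 + 364 + 1001 + 1
     = 1472.

1472


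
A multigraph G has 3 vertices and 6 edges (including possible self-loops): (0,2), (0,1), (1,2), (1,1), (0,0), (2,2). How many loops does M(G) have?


In a graphic matroid, a loop is a self-loop edge (u,u) with rank 0.
Examining all 6 edges for self-loops...
Self-loops found: (1,1), (0,0), (2,2)
Number of loops = 3.

3


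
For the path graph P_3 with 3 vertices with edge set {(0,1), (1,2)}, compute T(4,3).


A path on 3 vertices is a tree with 2 edges.
T(x,y) = x^(2) for any tree.
T(4,3) = 4^2 = 16.

16


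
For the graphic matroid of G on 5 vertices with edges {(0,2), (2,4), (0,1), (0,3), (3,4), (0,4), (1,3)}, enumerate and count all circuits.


A circuit in a graphic matroid = edge set of a simple cycle.
G has 5 vertices and 7 edges.
Enumerating all minimal edge subsets forming cycles...
Total circuits found: 6.

6


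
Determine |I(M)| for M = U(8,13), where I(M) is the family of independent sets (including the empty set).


Independent sets of U(8,13) are all subsets of size <= 8.
Count = C(13,0) + C(13,1) + C(13,2) + C(13,3) + C(13,4) + C(13,5) + C(13,6) + C(13,7) + C(13,8)
     = 1 + 13 + 78 + 286 + 715 + 1287 + 1716 + 1716 + 1287
     = 7099.

7099


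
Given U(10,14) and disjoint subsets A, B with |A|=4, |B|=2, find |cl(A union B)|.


|A union B| = 4 + 2 = 6 (disjoint).
In U(10,14), cl(S) = S if |S| < 10, else cl(S) = E.
Since 6 < 10, cl(A union B) = A union B.
|cl(A union B)| = 6.

6


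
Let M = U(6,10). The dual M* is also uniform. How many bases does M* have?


The dual of U(r,n) is U(n-r, n) = U(4,10).
Bases of U(4,10) are all (4)-element subsets.
|B(M*)| = C(10,4) = 10! / (4! * 6!) = 210.

210


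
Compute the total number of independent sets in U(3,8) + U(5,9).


For a direct sum, |I(M1+M2)| = |I(M1)| * |I(M2)|.
|I(U(3,8))| = sum C(8,k) for k=0..3 = 93.
|I(U(5,9))| = sum C(9,k) for k=0..5 = 382.
Total = 93 * 382 = 35526.

35526


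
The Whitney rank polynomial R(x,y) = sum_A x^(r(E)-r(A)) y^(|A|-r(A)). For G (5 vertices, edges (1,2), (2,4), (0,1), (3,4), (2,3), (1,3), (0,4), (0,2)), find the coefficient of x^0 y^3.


R(x,y) = sum over A in 2^E of x^(r(E)-r(A)) * y^(|A|-r(A)).
G has 5 vertices, 8 edges. r(E) = 4.
Enumerate all 2^8 = 256 subsets.
Count subsets with r(E)-r(A)=0 and |A|-r(A)=3: 8.

8


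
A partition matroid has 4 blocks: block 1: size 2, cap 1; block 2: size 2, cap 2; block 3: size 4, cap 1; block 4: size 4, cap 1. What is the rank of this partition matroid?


Rank of a partition matroid = sum of min(|Si|, ci) for each block.
= min(2,1) + min(2,2) + min(4,1) + min(4,1)
= 1 + 2 + 1 + 1
= 5.

5


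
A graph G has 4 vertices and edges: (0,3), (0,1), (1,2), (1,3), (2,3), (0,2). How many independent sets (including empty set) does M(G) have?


An independent set in a graphic matroid is an acyclic edge subset.
G has 4 vertices and 6 edges.
Enumerate all 2^6 = 64 subsets, checking for acyclicity.
Total independent sets = 38.

38


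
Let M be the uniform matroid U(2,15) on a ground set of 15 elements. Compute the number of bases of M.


Bases of U(2,15) are all 2-element subsets of the 15-element ground set.
Number of bases = C(15,2).
C(15,2) = (15 * 14) / (1 * 2) = 105.

105


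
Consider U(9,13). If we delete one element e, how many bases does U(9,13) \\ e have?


Deleting e from U(9,13) gives U(9,12) since n > r.
Bases of U(9,12) = (12 choose 9) = 220.

220


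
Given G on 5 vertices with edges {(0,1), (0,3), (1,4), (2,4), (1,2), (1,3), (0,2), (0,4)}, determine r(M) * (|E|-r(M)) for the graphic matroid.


r(M) = |V| - c = 5 - 1 = 4.
nullity = |E| - r(M) = 8 - 4 = 4.
Product = 4 * 4 = 16.

16


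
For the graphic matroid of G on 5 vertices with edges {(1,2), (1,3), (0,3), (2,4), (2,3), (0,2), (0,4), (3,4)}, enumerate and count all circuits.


A circuit in a graphic matroid = edge set of a simple cycle.
G has 5 vertices and 8 edges.
Enumerating all minimal edge subsets forming cycles...
Total circuits found: 12.

12


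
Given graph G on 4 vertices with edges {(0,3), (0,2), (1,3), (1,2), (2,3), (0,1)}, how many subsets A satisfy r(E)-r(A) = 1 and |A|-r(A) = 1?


R(x,y) = sum over A in 2^E of x^(r(E)-r(A)) * y^(|A|-r(A)).
G has 4 vertices, 6 edges. r(E) = 3.
Enumerate all 2^6 = 64 subsets.
Count subsets with r(E)-r(A)=1 and |A|-r(A)=1: 4.

4


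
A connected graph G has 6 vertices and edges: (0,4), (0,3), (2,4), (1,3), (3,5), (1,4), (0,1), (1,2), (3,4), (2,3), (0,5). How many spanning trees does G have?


By Kirchhoff's matrix tree theorem, the number of spanning trees equals
the determinant of any cofactor of the Laplacian matrix L.
G has 6 vertices and 11 edges.
Computing the (5 x 5) cofactor determinant gives 185.

185


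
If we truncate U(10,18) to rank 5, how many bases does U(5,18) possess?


Truncating U(10,18) to rank 5 gives U(5,18).
Bases of U(5,18) are all 5-element subsets of 18 elements.
Number of bases = C(18,5) = 18! / (5! * 13!) = 8568.

8568


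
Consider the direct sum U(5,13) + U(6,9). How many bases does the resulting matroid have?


Bases of a direct sum M1 + M2: |B| = |B(M1)| * |B(M2)|.
|B(U(5,13))| = C(13,5) = 1287.
|B(U(6,9))| = C(9,6) = 84.
Total bases = 1287 * 84 = 108108.

108108


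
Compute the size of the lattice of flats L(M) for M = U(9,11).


Flats of U(9,11): every subset of size < 9 is a flat, plus E itself.
Count = C(11,0) + C(11,1) + C(11,2) + C(11,3) + C(11,4) + C(11,5) + C(11,6) + C(11,7) + C(11,8) + 1
     = 1 + 11 + 55 + 165 + 330 + 462 + 462 + 330 + 165 + 1
     = 1982.

1982


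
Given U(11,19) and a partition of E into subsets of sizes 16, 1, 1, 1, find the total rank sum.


r(Ai) = min(|Ai|, 11) for each part.
Sum = min(16,11) + min(1,11) + min(1,11) + min(1,11)
    = 11 + 1 + 1 + 1
    = 14.

14


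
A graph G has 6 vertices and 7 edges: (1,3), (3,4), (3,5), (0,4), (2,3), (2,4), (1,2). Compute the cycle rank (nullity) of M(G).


Cycle rank (nullity) = |E| - r(M) = |E| - (|V| - c).
|E| = 7, |V| = 6, c = 1.
Nullity = 7 - (6 - 1) = 7 - 5 = 2.

2


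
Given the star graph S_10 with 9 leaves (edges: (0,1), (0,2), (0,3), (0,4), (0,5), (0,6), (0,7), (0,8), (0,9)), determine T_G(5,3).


A star on 10 vertices is a tree with 9 edges.
T(x,y) = x^(9) for any tree.
T(5,3) = 5^9 = 1953125.

1953125


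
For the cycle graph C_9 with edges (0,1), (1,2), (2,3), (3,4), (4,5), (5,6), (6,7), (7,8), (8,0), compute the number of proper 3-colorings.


P(C_9, k) = (k-1)^9 + (-1)^9*(k-1).
P(3) = (2)^9 - 2
= 512 - 2 = 510.

510


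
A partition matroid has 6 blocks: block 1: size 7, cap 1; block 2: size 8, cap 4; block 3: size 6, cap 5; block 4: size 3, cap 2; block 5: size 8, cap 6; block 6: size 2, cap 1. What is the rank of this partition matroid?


Rank of a partition matroid = sum of min(|Si|, ci) for each block.
= min(7,1) + min(8,4) + min(6,5) + min(3,2) + min(8,6) + min(2,1)
= 1 + 4 + 5 + 2 + 6 + 1
= 19.

19


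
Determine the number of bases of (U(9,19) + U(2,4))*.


(M1+M2)* = M1* + M2*.
M1* = U(10,19), bases: C(19,10) = 92378.
M2* = U(2,4), bases: C(4,2) = 6.
|B(M*)| = 92378 * 6 = 554268.

554268


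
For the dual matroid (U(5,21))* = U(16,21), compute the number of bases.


The dual of U(r,n) is U(n-r, n) = U(16,21).
Bases of U(16,21) are all (16)-element subsets.
|B(M*)| = C(21,16) = 20349.

20349


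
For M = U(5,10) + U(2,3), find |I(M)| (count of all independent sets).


For a direct sum, |I(M1+M2)| = |I(M1)| * |I(M2)|.
|I(U(5,10))| = sum C(10,k) for k=0..5 = 638.
|I(U(2,3))| = sum C(3,k) for k=0..2 = 7.
Total = 638 * 7 = 4466.

4466


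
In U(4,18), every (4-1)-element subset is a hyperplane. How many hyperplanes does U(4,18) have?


Hyperplanes of U(4,18) are flats of rank 3.
In a uniform matroid, these are exactly the (3)-element subsets.
Count = C(18,3) = 18! / (3! * 15!) = 816.

816


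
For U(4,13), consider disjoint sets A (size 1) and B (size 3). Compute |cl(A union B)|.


|A union B| = 1 + 3 = 4 (disjoint).
In U(4,13), cl(S) = S if |S| < 4, else cl(S) = E.
Since 4 >= 4, cl(A union B) = E.
|cl(A union B)| = 13.

13


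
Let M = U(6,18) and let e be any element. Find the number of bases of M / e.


Contracting e from U(6,18) gives U(5,17).
Bases of U(5,17) = C(17,5) = 17! / (5! * 12!) = 6188.

6188


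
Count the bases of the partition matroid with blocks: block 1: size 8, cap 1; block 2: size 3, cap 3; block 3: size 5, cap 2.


A basis picks exactly ci elements from block i.
Number of bases = product of C(|Si|, ci).
= C(8,1) * C(3,3) * C(5,2)
= 8 * 1 * 10
= 80.

80


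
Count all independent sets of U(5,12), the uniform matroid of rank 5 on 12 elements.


Independent sets of U(5,12) are all subsets of size <= 5.
Count = (12 choose 0) + (12 choose 1) + (12 choose 2) + (12 choose 3) + (12 choose 4) + (12 choose 5)
     = 1 + 12 + 66 + 220 + 495 + 792
     = 1586.

1586


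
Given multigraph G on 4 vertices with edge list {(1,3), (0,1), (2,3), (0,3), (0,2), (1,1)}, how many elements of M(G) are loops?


In a graphic matroid, a loop is a self-loop edge (u,u) with rank 0.
Examining all 6 edges for self-loops...
Self-loops found: (1,1)
Number of loops = 1.

1


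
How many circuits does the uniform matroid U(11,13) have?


In U(11,13), circuits are the (12)-element subsets.
Any set of 12 elements is dependent, and removing any one element gives
an independent set of size 11, so it is a minimal dependent set.
Number of circuits = C(13,12) = 13! / (12! * 1!) = 13.

13


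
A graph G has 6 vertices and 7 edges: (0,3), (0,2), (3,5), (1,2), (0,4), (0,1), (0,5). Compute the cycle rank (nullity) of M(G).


Cycle rank (nullity) = |E| - r(M) = |E| - (|V| - c).
|E| = 7, |V| = 6, c = 1.
Nullity = 7 - (6 - 1) = 7 - 5 = 2.

2


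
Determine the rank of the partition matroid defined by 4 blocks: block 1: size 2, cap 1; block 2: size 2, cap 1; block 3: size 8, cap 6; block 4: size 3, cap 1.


Rank of a partition matroid = sum of min(|Si|, ci) for each block.
= min(2,1) + min(2,1) + min(8,6) + min(3,1)
= 1 + 1 + 6 + 1
= 9.

9


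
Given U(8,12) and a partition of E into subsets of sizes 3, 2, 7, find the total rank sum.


r(Ai) = min(|Ai|, 8) for each part.
Sum = min(3,8) + min(2,8) + min(7,8)
    = 3 + 2 + 7
    = 12.

12


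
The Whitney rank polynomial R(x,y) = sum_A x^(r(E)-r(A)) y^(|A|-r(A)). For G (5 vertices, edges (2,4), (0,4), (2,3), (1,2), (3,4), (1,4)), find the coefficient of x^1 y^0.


R(x,y) = sum over A in 2^E of x^(r(E)-r(A)) * y^(|A|-r(A)).
G has 5 vertices, 6 edges. r(E) = 4.
Enumerate all 2^6 = 64 subsets.
Count subsets with r(E)-r(A)=1 and |A|-r(A)=0: 18.

18


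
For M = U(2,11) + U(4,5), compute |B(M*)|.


(M1+M2)* = M1* + M2*.
M1* = U(9,11), bases: C(11,9) = 55.
M2* = U(1,5), bases: C(5,1) = 5.
|B(M*)| = 55 * 5 = 275.

275


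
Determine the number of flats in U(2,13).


Flats of U(2,13): every subset of size < 2 is a flat, plus E itself.
Count = C(13,0) + C(13,1) + 1
     = 1 + 13 + 1
     = 15.

15


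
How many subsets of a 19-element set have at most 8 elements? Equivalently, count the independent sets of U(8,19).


Independent sets of U(8,19) are all subsets of size <= 8.
Count = C(19,0) + C(19,1) + C(19,2) + C(19,3) + C(19,4) + C(19,5) + C(19,6) + C(19,7) + C(19,8)
     = 1 + 19 + 171 + 969 + 3876 + 11628 + 27132 + 50388 + 75582
     = 169766.

169766


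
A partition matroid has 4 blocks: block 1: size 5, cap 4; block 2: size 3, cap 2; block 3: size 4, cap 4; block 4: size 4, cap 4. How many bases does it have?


A basis picks exactly ci elements from block i.
Number of bases = product of C(|Si|, ci).
= C(5,4) * C(3,2) * C(4,4) * C(4,4)
= 5 * 3 * 1 * 1
= 15.

15


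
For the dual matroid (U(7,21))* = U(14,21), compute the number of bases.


The dual of U(r,n) is U(n-r, n) = U(14,21).
Bases of U(14,21) are all (14)-element subsets.
|B(M*)| = C(21,14) = 116280.

116280


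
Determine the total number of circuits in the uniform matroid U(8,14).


In U(8,14), circuits are the (9)-element subsets.
Any set of 9 elements is dependent, and removing any one element gives
an independent set of size 8, so it is a minimal dependent set.
Number of circuits = C(14,9) = 2002.

2002


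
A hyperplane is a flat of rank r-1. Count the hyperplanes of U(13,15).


Hyperplanes of U(13,15) are flats of rank 12.
In a uniform matroid, these are exactly the (12)-element subsets.
Count = (15 choose 12) = 455.

455


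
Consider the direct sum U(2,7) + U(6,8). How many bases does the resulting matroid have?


Bases of a direct sum M1 + M2: |B| = |B(M1)| * |B(M2)|.
|B(U(2,7))| = C(7,2) = 21.
|B(U(6,8))| = C(8,6) = 28.
Total bases = 21 * 28 = 588.

588


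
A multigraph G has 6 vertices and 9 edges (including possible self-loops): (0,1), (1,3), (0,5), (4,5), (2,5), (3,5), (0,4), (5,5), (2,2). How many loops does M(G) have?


In a graphic matroid, a loop is a self-loop edge (u,u) with rank 0.
Examining all 9 edges for self-loops...
Self-loops found: (5,5), (2,2)
Number of loops = 2.

2


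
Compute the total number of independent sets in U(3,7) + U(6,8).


For a direct sum, |I(M1+M2)| = |I(M1)| * |I(M2)|.
|I(U(3,7))| = sum C(7,k) for k=0..3 = 64.
|I(U(6,8))| = sum C(8,k) for k=0..6 = 247.
Total = 64 * 247 = 15808.

15808


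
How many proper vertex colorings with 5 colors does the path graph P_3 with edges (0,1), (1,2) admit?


P(P_3, k) = k * (k-1)^(2).
P(5) = 5 * 4^2 = 5 * 16 = 80.

80


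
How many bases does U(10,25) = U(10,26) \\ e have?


Deleting e from U(10,26) gives U(10,25) since n > r.
Bases of U(10,25) = C(25,10) = 25! / (10! * 15!) = 3268760.

3268760


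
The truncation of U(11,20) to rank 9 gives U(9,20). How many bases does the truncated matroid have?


Truncating U(11,20) to rank 9 gives U(9,20).
Bases of U(9,20) are all 9-element subsets of 20 elements.
Number of bases = (20 choose 9) = 167960.

167960


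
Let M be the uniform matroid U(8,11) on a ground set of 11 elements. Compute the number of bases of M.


Bases of U(8,11) are all 8-element subsets of the 11-element ground set.
Number of bases = C(11,8).
(11 choose 8) = 165.

165


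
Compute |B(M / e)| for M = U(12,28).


Contracting e from U(12,28) gives U(11,27).
Bases of U(11,27) = C(27,11) = 27! / (11! * 16!) = 13037895.

13037895


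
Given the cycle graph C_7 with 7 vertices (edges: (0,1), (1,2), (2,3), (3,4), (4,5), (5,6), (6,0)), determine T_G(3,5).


T(C_7; x,y) = x + x^2 + ... + x^(6) + y.
T(3,5) = 3^1 + 3^2 + 3^3 + 3^4 + 3^5 + 3^6 + 5
= 3 + 9 + 27 + 81 + 243 + 729 + 5
= 1097.

1097


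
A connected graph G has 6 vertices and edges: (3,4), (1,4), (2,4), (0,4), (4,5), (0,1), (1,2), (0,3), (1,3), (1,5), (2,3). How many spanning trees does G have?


By Kirchhoff's matrix tree theorem, the number of spanning trees equals
the determinant of any cofactor of the Laplacian matrix L.
G has 6 vertices and 11 edges.
Computing the (5 x 5) cofactor determinant gives 180.

180


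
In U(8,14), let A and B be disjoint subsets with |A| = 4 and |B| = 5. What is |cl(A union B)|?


|A union B| = 4 + 5 = 9 (disjoint).
In U(8,14), cl(S) = S if |S| < 8, else cl(S) = E.
Since 9 >= 8, cl(A union B) = E.
|cl(A union B)| = 14.

14


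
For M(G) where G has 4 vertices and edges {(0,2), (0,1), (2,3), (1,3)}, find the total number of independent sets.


An independent set in a graphic matroid is an acyclic edge subset.
G has 4 vertices and 4 edges.
Enumerate all 2^4 = 16 subsets, checking for acyclicity.
Total independent sets = 15.

15


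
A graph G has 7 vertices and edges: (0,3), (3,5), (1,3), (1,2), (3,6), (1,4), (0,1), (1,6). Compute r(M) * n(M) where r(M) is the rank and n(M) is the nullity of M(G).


r(M) = |V| - c = 7 - 1 = 6.
nullity = |E| - r(M) = 8 - 6 = 2.
Product = 6 * 2 = 12.

12


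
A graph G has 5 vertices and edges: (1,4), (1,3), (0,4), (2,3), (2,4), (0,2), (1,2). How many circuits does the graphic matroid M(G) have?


A circuit in a graphic matroid = edge set of a simple cycle.
G has 5 vertices and 7 edges.
Enumerating all minimal edge subsets forming cycles...
Total circuits found: 6.

6


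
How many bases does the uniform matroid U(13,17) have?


Bases of U(13,17) are all 13-element subsets of the 17-element ground set.
Number of bases = C(17,13).
C(17,13) = 2380.

2380


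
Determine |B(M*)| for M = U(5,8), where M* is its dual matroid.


The dual of U(r,n) is U(n-r, n) = U(3,8).
Bases of U(3,8) are all (3)-element subsets.
|B(M*)| = C(8,3) = 8! / (3! * 5!) = 56.

56


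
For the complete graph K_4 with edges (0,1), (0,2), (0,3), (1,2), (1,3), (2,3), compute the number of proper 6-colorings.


P(K_4, k) = k(k-1)(k-2)...(k-3).
P(6) = (6) * (5) * (4) * (3) = 360.

360


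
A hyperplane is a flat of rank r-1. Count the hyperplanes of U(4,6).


Hyperplanes of U(4,6) are flats of rank 3.
In a uniform matroid, these are exactly the (3)-element subsets.
Count = (6 choose 3) = 20.

20


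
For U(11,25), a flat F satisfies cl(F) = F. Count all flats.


Flats of U(11,25): every subset of size < 11 is a flat, plus E itself.
Count = C(25,0) + C(25,1) + C(25,2) + C(25,3) + C(25,4) + C(25,5) + C(25,6) + C(25,7) + C(25,8) + C(25,9) + C(25,10) + 1
     = 1 + 25 + 300 + 2300 + 12650 + 53130 + 177100 + 480700 + 1081575 + 2042975 + 3268760 + 1
     = 7119517.

7119517


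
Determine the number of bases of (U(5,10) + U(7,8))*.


(M1+M2)* = M1* + M2*.
M1* = U(5,10), bases: C(10,5) = 252.
M2* = U(1,8), bases: C(8,1) = 8.
|B(M*)| = 252 * 8 = 2016.

2016


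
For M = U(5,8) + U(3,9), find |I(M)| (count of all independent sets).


For a direct sum, |I(M1+M2)| = |I(M1)| * |I(M2)|.
|I(U(5,8))| = sum C(8,k) for k=0..5 = 219.
|I(U(3,9))| = sum C(9,k) for k=0..3 = 130.
Total = 219 * 130 = 28470.

28470


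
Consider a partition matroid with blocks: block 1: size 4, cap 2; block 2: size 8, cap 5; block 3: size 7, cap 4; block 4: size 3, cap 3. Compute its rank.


Rank of a partition matroid = sum of min(|Si|, ci) for each block.
= min(4,2) + min(8,5) + min(7,4) + min(3,3)
= 2 + 5 + 4 + 3
= 14.

14


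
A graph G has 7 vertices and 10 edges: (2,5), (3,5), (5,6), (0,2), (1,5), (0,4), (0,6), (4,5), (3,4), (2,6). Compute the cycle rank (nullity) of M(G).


Cycle rank (nullity) = |E| - r(M) = |E| - (|V| - c).
|E| = 10, |V| = 7, c = 1.
Nullity = 10 - (7 - 1) = 10 - 6 = 4.

4


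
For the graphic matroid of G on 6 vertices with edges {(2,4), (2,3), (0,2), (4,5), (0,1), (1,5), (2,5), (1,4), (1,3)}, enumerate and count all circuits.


A circuit in a graphic matroid = edge set of a simple cycle.
G has 6 vertices and 9 edges.
Enumerating all minimal edge subsets forming cycles...
Total circuits found: 12.

12


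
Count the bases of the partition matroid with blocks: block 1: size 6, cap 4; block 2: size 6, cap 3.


A basis picks exactly ci elements from block i.
Number of bases = product of C(|Si|, ci).
= C(6,4) * C(6,3)
= 15 * 20
= 300.

300


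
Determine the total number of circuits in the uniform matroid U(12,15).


In U(12,15), circuits are the (13)-element subsets.
Any set of 13 elements is dependent, and removing any one element gives
an independent set of size 12, so it is a minimal dependent set.
Number of circuits = C(15,13) = 15! / (13! * 2!) = 105.

105


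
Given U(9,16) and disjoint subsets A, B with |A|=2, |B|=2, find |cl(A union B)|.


|A union B| = 2 + 2 = 4 (disjoint).
In U(9,16), cl(S) = S if |S| < 9, else cl(S) = E.
Since 4 < 9, cl(A union B) = A union B.
|cl(A union B)| = 4.

4


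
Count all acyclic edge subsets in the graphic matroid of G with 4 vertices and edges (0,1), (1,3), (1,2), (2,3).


An independent set in a graphic matroid is an acyclic edge subset.
G has 4 vertices and 4 edges.
Enumerate all 2^4 = 16 subsets, checking for acyclicity.
Total independent sets = 14.

14


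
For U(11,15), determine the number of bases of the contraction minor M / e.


Contracting e from U(11,15) gives U(10,14).
Bases of U(10,14) = C(14,10) = 1001.

1001


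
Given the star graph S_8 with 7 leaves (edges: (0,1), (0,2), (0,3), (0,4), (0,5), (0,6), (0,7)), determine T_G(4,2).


A star on 8 vertices is a tree with 7 edges.
T(x,y) = x^(7) for any tree.
T(4,2) = 4^7 = 16384.

16384


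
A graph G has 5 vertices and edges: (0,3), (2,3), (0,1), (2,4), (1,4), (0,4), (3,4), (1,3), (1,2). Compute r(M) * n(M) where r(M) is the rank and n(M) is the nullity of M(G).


r(M) = |V| - c = 5 - 1 = 4.
nullity = |E| - r(M) = 9 - 4 = 5.
Product = 4 * 5 = 20.

20


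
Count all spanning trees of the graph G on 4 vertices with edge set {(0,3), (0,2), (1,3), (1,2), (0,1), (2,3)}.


By Kirchhoff's matrix tree theorem, the number of spanning trees equals
the determinant of any cofactor of the Laplacian matrix L.
G has 4 vertices and 6 edges.
Computing the (3 x 3) cofactor determinant gives 16.

16


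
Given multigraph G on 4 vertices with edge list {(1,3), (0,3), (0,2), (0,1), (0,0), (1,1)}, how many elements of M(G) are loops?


In a graphic matroid, a loop is a self-loop edge (u,u) with rank 0.
Examining all 6 edges for self-loops...
Self-loops found: (0,0), (1,1)
Number of loops = 2.

2


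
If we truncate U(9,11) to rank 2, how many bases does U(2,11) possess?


Truncating U(9,11) to rank 2 gives U(2,11).
Bases of U(2,11) are all 2-element subsets of 11 elements.
Number of bases = C(11,2) = (11 * 10) / (1 * 2) = 55.

55


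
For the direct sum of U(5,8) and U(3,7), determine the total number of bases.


Bases of a direct sum M1 + M2: |B| = |B(M1)| * |B(M2)|.
|B(U(5,8))| = C(8,5) = 56.
|B(U(3,7))| = C(7,3) = 35.
Total bases = 56 * 35 = 1960.

1960


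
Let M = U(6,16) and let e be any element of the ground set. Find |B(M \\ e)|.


Deleting e from U(6,16) gives U(6,15) since n > r.
Bases of U(6,15) = (15 choose 6) = 5005.

5005


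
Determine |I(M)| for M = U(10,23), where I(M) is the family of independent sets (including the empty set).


Independent sets of U(10,23) are all subsets of size <= 10.
Count = C(23,0) + C(23,1) + C(23,2) + C(23,3) + C(23,4) + C(23,5) + C(23,6) + C(23,7) + C(23,8) + C(23,9) + C(23,10)
     = 1 + 23 + 253 + 1771 + 8855 + 33649 + 100947 + 245157 + 490314 + 817190 + 1144066
     = 2842226.

2842226


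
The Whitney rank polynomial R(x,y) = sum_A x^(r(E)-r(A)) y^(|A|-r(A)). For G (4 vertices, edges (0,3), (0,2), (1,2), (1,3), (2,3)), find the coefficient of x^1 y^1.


R(x,y) = sum over A in 2^E of x^(r(E)-r(A)) * y^(|A|-r(A)).
G has 4 vertices, 5 edges. r(E) = 3.
Enumerate all 2^5 = 32 subsets.
Count subsets with r(E)-r(A)=1 and |A|-r(A)=1: 2.

2


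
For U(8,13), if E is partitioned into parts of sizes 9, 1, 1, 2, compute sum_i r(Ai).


r(Ai) = min(|Ai|, 8) for each part.
Sum = min(9,8) + min(1,8) + min(1,8) + min(2,8)
    = 8 + 1 + 1 + 2
    = 12.

12


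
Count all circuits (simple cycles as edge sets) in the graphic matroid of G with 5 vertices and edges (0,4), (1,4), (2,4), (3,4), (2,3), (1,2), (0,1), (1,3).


A circuit in a graphic matroid = edge set of a simple cycle.
G has 5 vertices and 8 edges.
Enumerating all minimal edge subsets forming cycles...
Total circuits found: 12.

12


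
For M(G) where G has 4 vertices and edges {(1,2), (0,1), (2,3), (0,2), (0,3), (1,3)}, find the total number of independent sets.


An independent set in a graphic matroid is an acyclic edge subset.
G has 4 vertices and 6 edges.
Enumerate all 2^6 = 64 subsets, checking for acyclicity.
Total independent sets = 38.

38


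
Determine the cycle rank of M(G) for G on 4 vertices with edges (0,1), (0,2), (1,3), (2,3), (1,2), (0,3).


Cycle rank (nullity) = |E| - r(M) = |E| - (|V| - c).
|E| = 6, |V| = 4, c = 1.
Nullity = 6 - (4 - 1) = 6 - 3 = 3.

3


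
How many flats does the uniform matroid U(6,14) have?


Flats of U(6,14): every subset of size < 6 is a flat, plus E itself.
Count = C(14,0) + C(14,1) + C(14,2) + C(14,3) + C(14,4) + C(14,5) + 1
     = 1 + 14 + 91 + 364 + 1001 + 2002 + 1
     = 3474.

3474


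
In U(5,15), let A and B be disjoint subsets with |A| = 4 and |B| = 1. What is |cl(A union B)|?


|A union B| = 4 + 1 = 5 (disjoint).
In U(5,15), cl(S) = S if |S| < 5, else cl(S) = E.
Since 5 >= 5, cl(A union B) = E.
|cl(A union B)| = 15.

15


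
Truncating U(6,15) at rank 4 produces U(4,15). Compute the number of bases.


Truncating U(6,15) to rank 4 gives U(4,15).
Bases of U(4,15) are all 4-element subsets of 15 elements.
Number of bases = C(15,4) = (15 * 14 * 13 * 12) / (1 * 2 * 3 * 4) = 1365.

1365


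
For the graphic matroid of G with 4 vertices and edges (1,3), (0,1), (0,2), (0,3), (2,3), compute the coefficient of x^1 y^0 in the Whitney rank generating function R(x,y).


R(x,y) = sum over A in 2^E of x^(r(E)-r(A)) * y^(|A|-r(A)).
G has 4 vertices, 5 edges. r(E) = 3.
Enumerate all 2^5 = 32 subsets.
Count subsets with r(E)-r(A)=1 and |A|-r(A)=0: 10.

10


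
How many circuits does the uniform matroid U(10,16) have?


In U(10,16), circuits are the (11)-element subsets.
Any set of 11 elements is dependent, and removing any one element gives
an independent set of size 10, so it is a minimal dependent set.
Number of circuits = C(16,11) = 16! / (11! * 5!) = 4368.

4368


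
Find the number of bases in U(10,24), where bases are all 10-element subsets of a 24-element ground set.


Bases of U(10,24) are all 10-element subsets of the 24-element ground set.
Number of bases = C(24,10).
C(24,10) = 24! / (10! * 14!) = 1961256.

1961256


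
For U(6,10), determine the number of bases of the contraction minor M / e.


Contracting e from U(6,10) gives U(5,9).
Bases of U(5,9) = C(9,5) = 126.

126


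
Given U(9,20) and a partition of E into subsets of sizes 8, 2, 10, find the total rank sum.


r(Ai) = min(|Ai|, 9) for each part.
Sum = min(8,9) + min(2,9) + min(10,9)
    = 8 + 2 + 9
    = 19.

19


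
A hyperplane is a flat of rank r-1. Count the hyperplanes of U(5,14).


Hyperplanes of U(5,14) are flats of rank 4.
In a uniform matroid, these are exactly the (4)-element subsets.
Count = (14 choose 4) = 1001.

1001


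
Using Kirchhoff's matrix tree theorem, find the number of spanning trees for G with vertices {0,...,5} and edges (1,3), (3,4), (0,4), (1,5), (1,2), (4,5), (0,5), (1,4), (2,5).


By Kirchhoff's matrix tree theorem, the number of spanning trees equals
the determinant of any cofactor of the Laplacian matrix L.
G has 6 vertices and 9 edges.
Computing the (5 x 5) cofactor determinant gives 54.

54


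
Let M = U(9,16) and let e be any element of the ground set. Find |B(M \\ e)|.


Deleting e from U(9,16) gives U(9,15) since n > r.
Bases of U(9,15) = (15 choose 9) = 5005.

5005


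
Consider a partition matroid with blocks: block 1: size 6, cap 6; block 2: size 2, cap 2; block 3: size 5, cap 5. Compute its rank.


Rank of a partition matroid = sum of min(|Si|, ci) for each block.
= min(6,6) + min(2,2) + min(5,5)
= 6 + 2 + 5
= 13.

13


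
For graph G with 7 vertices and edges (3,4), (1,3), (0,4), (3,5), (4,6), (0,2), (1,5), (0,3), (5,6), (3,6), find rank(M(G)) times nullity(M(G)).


r(M) = |V| - c = 7 - 1 = 6.
nullity = |E| - r(M) = 10 - 6 = 4.
Product = 6 * 4 = 24.

24


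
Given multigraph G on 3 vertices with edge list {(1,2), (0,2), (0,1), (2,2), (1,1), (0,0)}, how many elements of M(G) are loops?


In a graphic matroid, a loop is a self-loop edge (u,u) with rank 0.
Examining all 6 edges for self-loops...
Self-loops found: (2,2), (1,1), (0,0)
Number of loops = 3.

3


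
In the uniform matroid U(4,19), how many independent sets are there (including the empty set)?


Independent sets of U(4,19) are all subsets of size <= 4.
Count = (19 choose 0) + (19 choose 1) + (19 choose 2) + (19 choose 3) + (19 choose 4)
     = 1 + 19 + 171 + 969 + 3876
     = 5036.

5036


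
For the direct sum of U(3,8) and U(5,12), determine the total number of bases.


Bases of a direct sum M1 + M2: |B| = |B(M1)| * |B(M2)|.
|B(U(3,8))| = C(8,3) = 56.
|B(U(5,12))| = C(12,5) = 792.
Total bases = 56 * 792 = 44352.

44352


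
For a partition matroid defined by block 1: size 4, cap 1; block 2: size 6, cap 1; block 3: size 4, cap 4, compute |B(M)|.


A basis picks exactly ci elements from block i.
Number of bases = product of C(|Si|, ci).
= C(4,1) * C(6,1) * C(4,4)
= 4 * 6 * 1
= 24.

24


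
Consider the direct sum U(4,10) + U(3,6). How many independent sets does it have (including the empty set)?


For a direct sum, |I(M1+M2)| = |I(M1)| * |I(M2)|.
|I(U(4,10))| = sum C(10,k) for k=0..4 = 386.
|I(U(3,6))| = sum C(6,k) for k=0..3 = 42.
Total = 386 * 42 = 16212.

16212


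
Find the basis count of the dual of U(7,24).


The dual of U(r,n) is U(n-r, n) = U(17,24).
Bases of U(17,24) are all (17)-element subsets.
|B(M*)| = C(24,17) = 24! / (17! * 7!) = 346104.

346104


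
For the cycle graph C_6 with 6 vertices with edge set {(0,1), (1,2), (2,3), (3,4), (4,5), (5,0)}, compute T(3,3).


T(C_6; x,y) = x + x^2 + ... + x^(5) + y.
T(3,3) = 3^1 + 3^2 + 3^3 + 3^4 + 3^5 + 3
= 3 + 9 + 27 + 81 + 243 + 3
= 366.

366


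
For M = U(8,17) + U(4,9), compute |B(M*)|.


(M1+M2)* = M1* + M2*.
M1* = U(9,17), bases: C(17,9) = 24310.
M2* = U(5,9), bases: C(9,5) = 126.
|B(M*)| = 24310 * 126 = 3063060.

3063060


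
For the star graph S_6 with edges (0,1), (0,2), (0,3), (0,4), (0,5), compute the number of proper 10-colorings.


P(tree, k) = k * (k-1)^(5) for any tree on 6 vertices.
P(10) = 10 * 9^5 = 10 * 59049 = 590490.

590490


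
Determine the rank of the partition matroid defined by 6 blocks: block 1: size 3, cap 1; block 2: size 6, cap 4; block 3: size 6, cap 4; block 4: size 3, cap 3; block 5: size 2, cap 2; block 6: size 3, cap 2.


Rank of a partition matroid = sum of min(|Si|, ci) for each block.
= min(3,1) + min(6,4) + min(6,4) + min(3,3) + min(2,2) + min(3,2)
= 1 + 4 + 4 + 3 + 2 + 2
= 16.

16


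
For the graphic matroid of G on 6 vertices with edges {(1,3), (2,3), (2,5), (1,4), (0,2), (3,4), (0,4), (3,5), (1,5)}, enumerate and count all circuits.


A circuit in a graphic matroid = edge set of a simple cycle.
G has 6 vertices and 9 edges.
Enumerating all minimal edge subsets forming cycles...
Total circuits found: 13.

13


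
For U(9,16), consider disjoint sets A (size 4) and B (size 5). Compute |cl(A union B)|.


|A union B| = 4 + 5 = 9 (disjoint).
In U(9,16), cl(S) = S if |S| < 9, else cl(S) = E.
Since 9 >= 9, cl(A union B) = E.
|cl(A union B)| = 16.

16


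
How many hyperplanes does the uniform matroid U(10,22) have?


Hyperplanes of U(10,22) are flats of rank 9.
In a uniform matroid, these are exactly the (9)-element subsets.
Count = C(22,9) = 22! / (9! * 13!) = 497420.

497420


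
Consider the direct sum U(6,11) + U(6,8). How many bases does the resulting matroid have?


Bases of a direct sum M1 + M2: |B| = |B(M1)| * |B(M2)|.
|B(U(6,11))| = C(11,6) = 462.
|B(U(6,8))| = C(8,6) = 28.
Total bases = 462 * 28 = 12936.

12936


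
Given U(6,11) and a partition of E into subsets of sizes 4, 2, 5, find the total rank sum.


r(Ai) = min(|Ai|, 6) for each part.
Sum = min(4,6) + min(2,6) + min(5,6)
    = 4 + 2 + 5
    = 11.

11


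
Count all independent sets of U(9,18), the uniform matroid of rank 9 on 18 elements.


Independent sets of U(9,18) are all subsets of size <= 9.
Count = (18 choose 0) + (18 choose 1) + (18 choose 2) + (18 choose 3) + (18 choose 4) + (18 choose 5) + (18 choose 6) + (18 choose 7) + (18 choose 8) + (18 choose 9)
     = 1 + 18 + 153 + 816 + 3060 + 8568 + 18564 + 31824 + 43758 + 48620
     = 155382.

155382


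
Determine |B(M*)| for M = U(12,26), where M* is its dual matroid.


The dual of U(r,n) is U(n-r, n) = U(14,26).
Bases of U(14,26) are all (14)-element subsets.
|B(M*)| = C(26,14) = 26! / (14! * 12!) = 9657700.

9657700


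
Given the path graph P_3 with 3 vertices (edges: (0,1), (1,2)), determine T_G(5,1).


A path on 3 vertices is a tree with 2 edges.
T(x,y) = x^(2) for any tree.
T(5,1) = 5^2 = 25.

25


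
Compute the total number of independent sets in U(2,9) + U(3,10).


For a direct sum, |I(M1+M2)| = |I(M1)| * |I(M2)|.
|I(U(2,9))| = sum C(9,k) for k=0..2 = 46.
|I(U(3,10))| = sum C(10,k) for k=0..3 = 176.
Total = 46 * 176 = 8096.

8096


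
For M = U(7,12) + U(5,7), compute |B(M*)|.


(M1+M2)* = M1* + M2*.
M1* = U(5,12), bases: C(12,5) = 792.
M2* = U(2,7), bases: C(7,2) = 21.
|B(M*)| = 792 * 21 = 16632.

16632


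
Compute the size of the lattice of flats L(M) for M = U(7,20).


Flats of U(7,20): every subset of size < 7 is a flat, plus E itself.
Count = (20 choose 0) + (20 choose 1) + (20 choose 2) + (20 choose 3) + (20 choose 4) + (20 choose 5) + (20 choose 6) + 1
     = 1 + 20 + 190 + 1140 + 4845 + 15504 + 38760 + 1
     = 60461.

60461


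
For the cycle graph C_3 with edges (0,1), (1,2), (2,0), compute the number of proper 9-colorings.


P(C_3, k) = (k-1)^3 + (-1)^3*(k-1).
P(9) = (8)^3 - 8
= 512 - 8 = 504.

504


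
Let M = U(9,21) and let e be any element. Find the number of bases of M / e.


Contracting e from U(9,21) gives U(8,20).
Bases of U(8,20) = (20 choose 8) = 125970.

125970


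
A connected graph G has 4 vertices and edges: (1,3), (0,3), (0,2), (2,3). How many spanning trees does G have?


By Kirchhoff's matrix tree theorem, the number of spanning trees equals
the determinant of any cofactor of the Laplacian matrix L.
G has 4 vertices and 4 edges.
Computing the (3 x 3) cofactor determinant gives 3.

3


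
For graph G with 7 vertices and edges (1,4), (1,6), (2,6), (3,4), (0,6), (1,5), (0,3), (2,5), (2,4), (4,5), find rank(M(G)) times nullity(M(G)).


r(M) = |V| - c = 7 - 1 = 6.
nullity = |E| - r(M) = 10 - 6 = 4.
Product = 6 * 4 = 24.

24


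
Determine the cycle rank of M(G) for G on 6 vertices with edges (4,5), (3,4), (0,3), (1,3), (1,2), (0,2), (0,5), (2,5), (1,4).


Cycle rank (nullity) = |E| - r(M) = |E| - (|V| - c).
|E| = 9, |V| = 6, c = 1.
Nullity = 9 - (6 - 1) = 9 - 5 = 4.

4


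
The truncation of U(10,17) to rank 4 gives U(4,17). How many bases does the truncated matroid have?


Truncating U(10,17) to rank 4 gives U(4,17).
Bases of U(4,17) are all 4-element subsets of 17 elements.
Number of bases = C(17,4) = 17! / (4! * 13!) = 2380.

2380


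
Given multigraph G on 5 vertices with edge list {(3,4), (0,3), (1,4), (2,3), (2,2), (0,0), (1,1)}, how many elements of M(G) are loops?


In a graphic matroid, a loop is a self-loop edge (u,u) with rank 0.
Examining all 7 edges for self-loops...
Self-loops found: (2,2), (0,0), (1,1)
Number of loops = 3.

3


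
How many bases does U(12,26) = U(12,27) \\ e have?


Deleting e from U(12,27) gives U(12,26) since n > r.
Bases of U(12,26) = (26 choose 12) = 9657700.

9657700


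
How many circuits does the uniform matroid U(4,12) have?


In U(4,12), circuits are the (5)-element subsets.
Any set of 5 elements is dependent, and removing any one element gives
an independent set of size 4, so it is a minimal dependent set.
Number of circuits = C(12,5) = 792.

792


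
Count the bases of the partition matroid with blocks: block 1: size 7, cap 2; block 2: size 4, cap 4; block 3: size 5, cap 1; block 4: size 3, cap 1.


A basis picks exactly ci elements from block i.
Number of bases = product of C(|Si|, ci).
= C(7,2) * C(4,4) * C(5,1) * C(3,1)
= 21 * 1 * 5 * 3
= 315.

315
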